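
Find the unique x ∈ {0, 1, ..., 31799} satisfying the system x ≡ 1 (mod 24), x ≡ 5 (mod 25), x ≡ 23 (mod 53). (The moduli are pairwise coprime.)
x ≡ 20905 (mod 31800); the representative in [0, 31800) is 20905

The moduli 24, 25, 53 are pairwise coprime, so by the CRT there is a unique solution mod 24·25·53 = 31800.
Solve by successive substitution. Start with x ≡ 1 (mod 24).
  Combine with x ≡ 5 (mod 25): write x = 1 + 24·t and require 1 + 24·t ≡ 5 (mod 25), i.e. 24·t ≡ 5 − 1 ≡ 4 (mod 25). Since 24^(−1) ≡ 24 (mod 25), t ≡ 24·4 ≡ 21 (mod 25). So x ≡ 1 + 24·21 = 505 (mod 600).
  Combine with x ≡ 23 (mod 53): write x = 505 + 600·t and require 505 + 600·t ≡ 23 (mod 53), i.e. 600·t ≡ 23 − 505 ≡ 48 (mod 53). Since 600^(−1) ≡ 25 (mod 53) (600 ≡ 17 (mod 53)), t ≡ 25·48 ≡ 34 (mod 53). So x ≡ 505 + 600·34 = 20905 (mod 31800).
Unique solution in [0, 31800): x = 20905.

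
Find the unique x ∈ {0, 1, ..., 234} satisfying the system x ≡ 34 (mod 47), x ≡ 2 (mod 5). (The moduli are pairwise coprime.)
The moduli 47, 5 are pairwise coprime, so by the CRT there is a unique solution mod 47·5 = 235.
Solve by successive substitution. Start with x ≡ 34 (mod 47).
  Combine with x ≡ 2 (mod 5): write x = 34 + 47·t and require 34 + 47·t ≡ 2 (mod 5), i.e. 47·t ≡ 2 − 34 ≡ 3 (mod 5). Since 47^(−1) ≡ 3 (mod 5) (47 ≡ 2 (mod 5)), t ≡ 3·3 ≡ 4 (mod 5). So x ≡ 34 + 47·4 = 222 (mod 235).
Unique solution in [0, 235): x = 222.

Final answer: x ≡ 222 (mod 235); the representative in [0, 235) is 222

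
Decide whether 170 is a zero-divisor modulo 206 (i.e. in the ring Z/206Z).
YES

gcd(170, 206) = 2 > 1, so 170 is not a unit in Z/206Z. In Z/nZ every nonzero non-unit is a zero-divisor: explicitly, take b = 206/gcd = 103 ≠ 0 (mod 206); then 170·103 = 17510 = 85·206, i.e. 170·103 ≡ 0 (mod 206). So 170 is a zero-divisor.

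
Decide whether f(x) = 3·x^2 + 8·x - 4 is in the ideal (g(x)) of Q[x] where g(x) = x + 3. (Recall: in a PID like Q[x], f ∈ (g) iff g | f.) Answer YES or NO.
NO

In Q[x] the ideal (g) consists of all multiples of g, so f ∈ (g) iff g | f, i.e. iff the remainder of f on division by g is 0. Divide f by g (g is monic, so eliminate the leading term of the running remainder at each step):
  leading term 3·x^2: subtract (3·x)·g(x) = 3·x^2 + 9·x, leaving -x - 4
  leading term -x: subtract (-1)·g(x) = -x - 3, leaving -1
The remainder r(x) = -1 ≠ 0 (and deg r < deg g), so g ∤ f, i.e. f ∉ (g).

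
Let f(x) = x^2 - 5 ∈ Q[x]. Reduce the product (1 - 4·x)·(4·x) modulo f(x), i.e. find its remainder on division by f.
First multiply in Q[x] without reducing: a · b = -16·x^2 + 4·x. Now divide by f(x) = x^2 - 5, eliminating the leading term at each step:
  leading term -16·x^2: subtract (-16)·f(x) = 80 - 16·x^2, leaving 4·x - 80
The degree is now < 2, so this is the remainder. Hence a · b ≡ 4·x - 80 in Q[x]/(f).

Final answer: a · b ≡ 4·x - 80 (mod f(x))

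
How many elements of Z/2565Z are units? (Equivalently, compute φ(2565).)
An element a ∈ Z/2565Z is a unit iff gcd(a, 2565) = 1, so the number of units is φ(2565). φ is multiplicative, with φ(p^e) = p^e − p^(e−1). Factorise 2565 = 3^3 · 5 · 19. Then
  φ(2565) = (3^3 − 3^2) · (5 − 1) · (19 − 1) = 18 · 4 · 18 = 1296.

Final answer: Z/2565Z has φ(2565) = 1296 units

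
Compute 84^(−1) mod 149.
84^(−1) ≡ 55 (mod 149)

Apply the extended Euclidean algorithm to (149, 84), tracking rows (r, s, t) with s·149 + t·84 = r. Each division r_prev = q·r_cur + r_new produces the new row as (previous row) − q·(current row):
  row A: (149, 1, 0)   [1·149 + 0·84 = 149]
  row B: (84, 0, 1)   [0·149 + 1·84 = 84]
  149 = 1·84 + 65   → row C = row A − 1·row B = (65, 1, −1)   [check: 1·149 − 1·84 = 65]
  84 = 1·65 + 19   → row D = row B − 1·row C = (19, −1, 2)   [check: −1·149 + 2·84 = 19]
  65 = 3·19 + 8   → row E = row C − 3·row D = (8, 4, −7)   [check: 4·149 − 7·84 = 8]
  19 = 2·8 + 3   → row F = row D − 2·row E = (3, −9, 16)   [check: −9·149 + 16·84 = 3]
  8 = 2·3 + 2   → row G = row E − 2·row F = (2, 22, −39)   [check: 22·149 − 39·84 = 2]
  3 = 1·2 + 1   → row H = row F − 1·row G = (1, −31, 55)   [check: −31·149 + 55·84 = 1]
  2 = 2·1 + 0   → remainder 0, stop. gcd = 1 (last nonzero row H).
The gcd is 1, so 84 is invertible mod 149. The last nonzero row gives −31·149 + 55·84 = 1, so t = 55. So 84^(−1) ≡ 55 (mod 149). Verify: 84 · 55 = 4620 ≡ 1 (mod 149). ✓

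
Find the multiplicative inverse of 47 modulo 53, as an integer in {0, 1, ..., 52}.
47^(−1) ≡ 44 (mod 53)

Apply the extended Euclidean algorithm to (53, 47), tracking rows (r, s, t) with s·53 + t·47 = r. Each division r_prev = q·r_cur + r_new produces the new row as (previous row) − q·(current row):
  row A: (53, 1, 0)   [1·53 + 0·47 = 53]
  row B: (47, 0, 1)   [0·53 + 1·47 = 47]
  53 = 1·47 + 6   → row C = row A − 1·row B = (6, 1, −1)   [check: 1·53 − 1·47 = 6]
  47 = 7·6 + 5   → row D = row B − 7·row C = (5, −7, 8)   [check: −7·53 + 8·47 = 5]
  6 = 1·5 + 1   → row E = row C − 1·row D = (1, 8, −9)   [check: 8·53 − 9·47 = 1]
  5 = 5·1 + 0   → remainder 0, stop. gcd = 1 (last nonzero row E).
The gcd is 1, so 47 is invertible mod 53. The last nonzero row gives 8·53 − 9·47 = 1, so t = −9. So 47^(−1) ≡ −9 ≡ 44 (mod 53). Verify: 47 · 44 = 2068 ≡ 1 (mod 53). ✓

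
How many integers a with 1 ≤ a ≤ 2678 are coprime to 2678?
The number of a ∈ {1, ..., 2678} with gcd(a, 2678) = 1 is by definition Euler's totient φ(2678). φ is multiplicative, with φ(p^e) = p^e − p^(e−1). Factorise 2678 = 2 · 13 · 103. Then
  φ(2678) = (2 − 1) · (13 − 1) · (103 − 1) = 1 · 12 · 102 = 1224.
So there are 1224 such integers.

Final answer: 1224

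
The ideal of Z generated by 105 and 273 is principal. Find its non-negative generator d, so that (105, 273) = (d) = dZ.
In the PID Z, (a, b) is generated by gcd(a, b). Compute gcd(273, 105) with the extended Euclidean algorithm, tracking rows (r, s, t) with s·273 + t·105 = r:
  row A: (273, 1, 0)   [1·273 + 0·105 = 273]
  row B: (105, 0, 1)   [0·273 + 1·105 = 105]
  273 = 2·105 + 63   → row C = row A − 2·row B = (63, 1, −2)   [check: 1·273 − 2·105 = 63]
  105 = 1·63 + 42   → row D = row B − 1·row C = (42, −1, 3)   [check: −1·273 + 3·105 = 42]
  63 = 1·42 + 21   → row E = row C − 1·row D = (21, 2, −5)   [check: 2·273 − 5·105 = 21]
  42 = 2·21 + 0   → remainder 0, stop. gcd = 21 (last nonzero row E).
So gcd(105, 273) = 21, with Bézout identity 2·273 − 5·105 = 21. Containment (⊇): the Bézout identity exhibits 21 as an element of (105, 273), giving (21) ⊆ (105, 273). Containment (⊆): since 21 | 105 and 21 | 273 (105 = 21·5, 273 = 21·13), every Z-linear combination of 105 and 273 is divisible by 21, so (105, 273) ⊆ (21). Therefore (105, 273) = (21), d = 21.

Final answer: (105, 273) = (21); d = 21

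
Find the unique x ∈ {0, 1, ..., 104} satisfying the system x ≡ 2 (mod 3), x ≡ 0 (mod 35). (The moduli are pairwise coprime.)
x ≡ 35 (mod 105); the representative in [0, 105) is 35

The moduli 3, 35 are pairwise coprime, so by the CRT there is a unique solution mod 3·35 = 105.
Solve by successive substitution. Start with x ≡ 2 (mod 3).
  Combine with x ≡ 0 (mod 35): write x = 2 + 3·t and require 2 + 3·t ≡ 0 (mod 35), i.e. 3·t ≡ 0 − 2 ≡ 33 (mod 35). Since 3^(−1) ≡ 12 (mod 35), t ≡ 12·33 ≡ 11 (mod 35). So x ≡ 2 + 3·11 = 35 (mod 105).
Unique solution in [0, 105): x = 35.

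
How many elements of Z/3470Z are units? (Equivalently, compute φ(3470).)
Z/3470Z has φ(3470) = 1384 units

An element a ∈ Z/3470Z is a unit iff gcd(a, 3470) = 1, so the number of units is φ(3470). φ is multiplicative, with φ(p^e) = p^e − p^(e−1). Factorise 3470 = 2 · 5 · 347. Then
  φ(3470) = (2 − 1) · (5 − 1) · (347 − 1) = 1 · 4 · 346 = 1384.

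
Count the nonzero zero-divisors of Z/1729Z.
Z/1729Z has 432 nonzero zero-divisors

In Z/1729Z each nonzero element is either a unit (gcd with 1729 is 1) or a zero-divisor (gcd > 1). The number of units is φ(1729): factorise 1729 = 7 · 13 · 19, so φ(1729) = (7 − 1) · (13 − 1) · (19 − 1) = 6 · 12 · 18 = 1296. The nonzero elements number 1729 − 1 = 1728. Hence the nonzero zero-divisors number 1728 − 1296 = 432.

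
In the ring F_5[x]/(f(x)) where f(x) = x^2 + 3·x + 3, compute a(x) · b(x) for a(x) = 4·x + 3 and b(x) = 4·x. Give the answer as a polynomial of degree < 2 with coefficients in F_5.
Multiply as integer polynomials: a · b = 16·x^2 + 12·x. Reducing coefficients mod 5: a · b ≡ x^2 + 2·x. Now divide by f(x) = x^2 + 3·x + 3 in F_5[x], eliminating the leading term at each step:
  leading term x^2: subtract (1)·f(x) = x^2 + 3·x + 3, leaving 4·x + 2 (coefficients mod 5)
The degree is now < 2, so this is the remainder. Hence a · b ≡ 4·x + 2 in F_5[x]/(f).

Final answer: a · b ≡ 4·x + 2 (mod f(x))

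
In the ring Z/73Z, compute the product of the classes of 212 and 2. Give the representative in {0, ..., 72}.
59

Reduce the factors first: 212 ≡ 66 (mod 73), so 212 · 2 ≡ 66 · 2 (mod 73). 66 · 2 = 132. Dividing by 73: 132 = 1·73 + 59. So (212 · 2) mod 73 = 59.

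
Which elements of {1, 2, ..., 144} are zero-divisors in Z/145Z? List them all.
nonzero zero-divisors of Z/145Z = {5, 10, 15, 20, 25, 29, 30, 35, 40, 45, 50, 55, 58, 60, 65, 70, 75, 80, 85, 87, 90, 95, 100, 105, 110, 115, 116, 120, 125, 130, 135, 140}

An element a ∈ Z/145Z (with a ≠ 0) is a zero-divisor iff gcd(a, 145) > 1 (because a is a unit precisely when gcd(a, n) = 1, and in Z/nZ every nonzero, non-unit element is a zero-divisor). Scan a = 1, ..., 144 and keep those with gcd(a, 145) > 1:
  gcd(5, 145) = 5, gcd(10, 145) = 5, gcd(15, 145) = 5, gcd(20, 145) = 5, gcd(25, 145) = 5, gcd(29, 145) = 29, gcd(30, 145) = 5, gcd(35, 145) = 5, gcd(40, 145) = 5, gcd(45, 145) = 5, gcd(50, 145) = 5, gcd(55, 145) = 5, gcd(58, 145) = 29, gcd(60, 145) = 5, gcd(65, 145) = 5, gcd(70, 145) = 5, gcd(75, 145) = 5, gcd(80, 145) = 5, gcd(85, 145) = 5, gcd(87, 145) = 29, gcd(90, 145) = 5, gcd(95, 145) = 5, gcd(100, 145) = 5, gcd(105, 145) = 5, gcd(110, 145) = 5, gcd(115, 145) = 5, gcd(116, 145) = 29, gcd(120, 145) = 5, gcd(125, 145) = 5, gcd(130, 145) = 5, gcd(135, 145) = 5, gcd(140, 145) = 5.
All other a ∈ {1, ..., 144} have gcd(a, 145) = 1 and are units. So the nonzero zero-divisors are exactly the 32 values of a appearing in this scan.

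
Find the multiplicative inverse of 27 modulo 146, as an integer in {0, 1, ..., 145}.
Apply the extended Euclidean algorithm to (146, 27), tracking rows (r, s, t) with s·146 + t·27 = r. Each division r_prev = q·r_cur + r_new produces the new row as (previous row) − q·(current row):
  row A: (146, 1, 0)   [1·146 + 0·27 = 146]
  row B: (27, 0, 1)   [0·146 + 1·27 = 27]
  146 = 5·27 + 11   → row C = row A − 5·row B = (11, 1, −5)   [check: 1·146 − 5·27 = 11]
  27 = 2·11 + 5   → row D = row B − 2·row C = (5, −2, 11)   [check: −2·146 + 11·27 = 5]
  11 = 2·5 + 1   → row E = row C − 2·row D = (1, 5, −27)   [check: 5·146 − 27·27 = 1]
  5 = 5·1 + 0   → remainder 0, stop. gcd = 1 (last nonzero row E).
The gcd is 1, so 27 is invertible mod 146. The last nonzero row gives 5·146 − 27·27 = 1, so t = −27. So 27^(−1) ≡ −27 ≡ 119 (mod 146). Verify: 27 · 119 = 3213 ≡ 1 (mod 146). ✓

Final answer: 27^(−1) ≡ 119 (mod 146)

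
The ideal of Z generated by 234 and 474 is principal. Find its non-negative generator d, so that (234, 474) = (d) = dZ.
In the PID Z, (a, b) is generated by gcd(a, b). Compute gcd(474, 234) with the extended Euclidean algorithm, tracking rows (r, s, t) with s·474 + t·234 = r:
  row A: (474, 1, 0)   [1·474 + 0·234 = 474]
  row B: (234, 0, 1)   [0·474 + 1·234 = 234]
  474 = 2·234 + 6   → row C = row A − 2·row B = (6, 1, −2)   [check: 1·474 − 2·234 = 6]
  234 = 39·6 + 0   → remainder 0, stop. gcd = 6 (last nonzero row C).
So gcd(234, 474) = 6, with Bézout identity 1·474 − 2·234 = 6. Containment (⊇): the Bézout identity exhibits 6 as an element of (234, 474), giving (6) ⊆ (234, 474). Containment (⊆): since 6 | 234 and 6 | 474 (234 = 6·39, 474 = 6·79), every Z-linear combination of 234 and 474 is divisible by 6, so (234, 474) ⊆ (6). Therefore (234, 474) = (6), d = 6.

Final answer: (234, 474) = (6); d = 6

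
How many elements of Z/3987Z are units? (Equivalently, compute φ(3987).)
An element a ∈ Z/3987Z is a unit iff gcd(a, 3987) = 1, so the number of units is φ(3987). φ is multiplicative, with φ(p^e) = p^e − p^(e−1). Factorise 3987 = 3^2 · 443. Then
  φ(3987) = (3^2 − 3^1) · (443 − 1) = 6 · 442 = 2652.

Final answer: Z/3987Z has φ(3987) = 2652 units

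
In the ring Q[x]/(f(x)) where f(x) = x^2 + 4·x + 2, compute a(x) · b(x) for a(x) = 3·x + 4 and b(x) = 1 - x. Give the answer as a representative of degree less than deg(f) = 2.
a · b ≡ 11·x + 10 (mod f(x))

First multiply in Q[x] without reducing: a · b = -3·x^2 - x + 4. Now divide by f(x) = x^2 + 4·x + 2, eliminating the leading term at each step:
  leading term -3·x^2: subtract (-3)·f(x) = -3·x^2 - 12·x - 6, leaving 11·x + 10
The degree is now < 2, so this is the remainder. Hence a · b ≡ 11·x + 10 in Q[x]/(f).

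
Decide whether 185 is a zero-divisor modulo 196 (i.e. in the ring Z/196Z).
NO

gcd(185, 196) = 1, so 185 is a unit in Z/196Z (it has a multiplicative inverse). A unit cannot be a zero-divisor: if 185·b ≡ 0 then multiplying both sides by 185^(−1) gives b ≡ 0. So 185 is not a zero-divisor.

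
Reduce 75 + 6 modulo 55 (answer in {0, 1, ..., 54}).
26

Reduce the summands first: 75 ≡ 20 (mod 55), so 75 + 6 ≡ 20 + 6 (mod 55). 20 + 6 = 26; 26 = 0·55 + 26, so (75 + 6) mod 55 = 26.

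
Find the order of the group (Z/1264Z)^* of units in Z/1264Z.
|(Z/1264Z)^*| = 624

(Z/1264Z)^* consists of the classes a with gcd(a, 1264) = 1, so its order is φ(1264). φ is multiplicative, with φ(p^e) = p^e − p^(e−1). Factorise 1264 = 2^4 · 79. Then
  φ(1264) = (2^4 − 2^3) · (79 − 1) = 8 · 78 = 624.
Thus |(Z/1264Z)^*| = 624.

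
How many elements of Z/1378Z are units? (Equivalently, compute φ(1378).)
Z/1378Z has φ(1378) = 624 units

An element a ∈ Z/1378Z is a unit iff gcd(a, 1378) = 1, so the number of units is φ(1378). φ is multiplicative, with φ(p^e) = p^e − p^(e−1). Factorise 1378 = 2 · 13 · 53. Then
  φ(1378) = (2 − 1) · (13 − 1) · (53 − 1) = 1 · 12 · 52 = 624.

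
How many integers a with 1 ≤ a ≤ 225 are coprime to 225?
120

The number of a ∈ {1, ..., 225} with gcd(a, 225) = 1 is by definition Euler's totient φ(225). φ is multiplicative, with φ(p^e) = p^e − p^(e−1). Factorise 225 = 3^2 · 5^2. Then
  φ(225) = (3^2 − 3^1) · (5^2 − 5^1) = 6 · 20 = 120.
So there are 120 such integers.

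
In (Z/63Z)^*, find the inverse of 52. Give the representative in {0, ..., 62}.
Apply the extended Euclidean algorithm to (63, 52), tracking rows (r, s, t) with s·63 + t·52 = r. Each division r_prev = q·r_cur + r_new produces the new row as (previous row) − q·(current row):
  row A: (63, 1, 0)   [1·63 + 0·52 = 63]
  row B: (52, 0, 1)   [0·63 + 1·52 = 52]
  63 = 1·52 + 11   → row C = row A − 1·row B = (11, 1, −1)   [check: 1·63 − 1·52 = 11]
  52 = 4·11 + 8   → row D = row B − 4·row C = (8, −4, 5)   [check: −4·63 + 5·52 = 8]
  11 = 1·8 + 3   → row E = row C − 1·row D = (3, 5, −6)   [check: 5·63 − 6·52 = 3]
  8 = 2·3 + 2   → row F = row D − 2·row E = (2, −14, 17)   [check: −14·63 + 17·52 = 2]
  3 = 1·2 + 1   → row G = row E − 1·row F = (1, 19, −23)   [check: 19·63 − 23·52 = 1]
  2 = 2·1 + 0   → remainder 0, stop. gcd = 1 (last nonzero row G).
The gcd is 1, so 52 is invertible mod 63. The last nonzero row gives 19·63 − 23·52 = 1, so t = −23. So 52^(−1) ≡ −23 ≡ 40 (mod 63). Verify: 52 · 40 = 2080 ≡ 1 (mod 63). ✓

Final answer: 52^(−1) ≡ 40 (mod 63)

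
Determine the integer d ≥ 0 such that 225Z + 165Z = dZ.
(225, 165) = (15); d = 15

In the PID Z, (a, b) is generated by gcd(a, b). Compute gcd(225, 165) with the extended Euclidean algorithm, tracking rows (r, s, t) with s·225 + t·165 = r:
  row A: (225, 1, 0)   [1·225 + 0·165 = 225]
  row B: (165, 0, 1)   [0·225 + 1·165 = 165]
  225 = 1·165 + 60   → row C = row A − 1·row B = (60, 1, −1)   [check: 1·225 − 1·165 = 60]
  165 = 2·60 + 45   → row D = row B − 2·row C = (45, −2, 3)   [check: −2·225 + 3·165 = 45]
  60 = 1·45 + 15   → row E = row C − 1·row D = (15, 3, −4)   [check: 3·225 − 4·165 = 15]
  45 = 3·15 + 0   → remainder 0, stop. gcd = 15 (last nonzero row E).
So gcd(225, 165) = 15, with Bézout identity 3·225 − 4·165 = 15. Containment (⊇): the Bézout identity exhibits 15 as an element of (225, 165), giving (15) ⊆ (225, 165). Containment (⊆): since 15 | 225 and 15 | 165 (225 = 15·15, 165 = 15·11), every Z-linear combination of 225 and 165 is divisible by 15, so (225, 165) ⊆ (15). Therefore (225, 165) = (15), d = 15.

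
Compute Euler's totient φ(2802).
φ is multiplicative, with φ(p^e) = p^e − p^(e−1). Factorise 2802 = 2 · 3 · 467. Then
  φ(2802) = (2 − 1) · (3 − 1) · (467 − 1) = 1 · 2 · 466 = 932.

Final answer: φ(2802) = 932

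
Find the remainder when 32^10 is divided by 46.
18

Use repeated squaring. Binary(10) = 1010. Walk through the bits of the exponent 10 left-to-right: at each bit after the leading one, square the running value, then multiply by 32 if the bit is 1 (always reducing mod 46):
  bit 1 = 1 (leading): start with 32.
  bit 2 = 0: square 32^2 = 1024 ≡ 12 (mod 46).
  bit 3 = 1: square 12^2 = 144 ≡ 6; bit is 1, so multiply 6·32 = 192 ≡ 8 (mod 46).
  bit 4 = 0: square 8^2 = 64 ≡ 18 (mod 46).
Final value: 32^10 ≡ 18 (mod 46).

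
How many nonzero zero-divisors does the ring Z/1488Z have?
Z/1488Z has 1007 nonzero zero-divisors

In Z/1488Z each nonzero element is either a unit (gcd with 1488 is 1) or a zero-divisor (gcd > 1). The number of units is φ(1488): factorise 1488 = 2^4 · 3 · 31, so φ(1488) = (2^4 − 2^3) · (3 − 1) · (31 − 1) = 8 · 2 · 30 = 480. The nonzero elements number 1488 − 1 = 1487. Hence the nonzero zero-divisors number 1487 − 480 = 1007.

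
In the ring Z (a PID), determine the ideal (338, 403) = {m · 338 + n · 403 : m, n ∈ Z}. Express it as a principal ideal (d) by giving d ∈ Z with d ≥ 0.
(338, 403) = (13); d = 13

In the PID Z, (a, b) is generated by gcd(a, b). Compute gcd(403, 338) with the extended Euclidean algorithm, tracking rows (r, s, t) with s·403 + t·338 = r:
  row A: (403, 1, 0)   [1·403 + 0·338 = 403]
  row B: (338, 0, 1)   [0·403 + 1·338 = 338]
  403 = 1·338 + 65   → row C = row A − 1·row B = (65, 1, −1)   [check: 1·403 − 1·338 = 65]
  338 = 5·65 + 13   → row D = row B − 5·row C = (13, −5, 6)   [check: −5·403 + 6·338 = 13]
  65 = 5·13 + 0   → remainder 0, stop. gcd = 13 (last nonzero row D).
So gcd(338, 403) = 13, with Bézout identity −5·403 + 6·338 = 13. Containment (⊇): the Bézout identity exhibits 13 as an element of (338, 403), giving (13) ⊆ (338, 403). Containment (⊆): since 13 | 338 and 13 | 403 (338 = 13·26, 403 = 13·31), every Z-linear combination of 338 and 403 is divisible by 13, so (338, 403) ⊆ (13). Therefore (338, 403) = (13), d = 13.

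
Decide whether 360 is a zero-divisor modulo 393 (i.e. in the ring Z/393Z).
YES

gcd(360, 393) = 3 > 1, so 360 is not a unit in Z/393Z. In Z/nZ every nonzero non-unit is a zero-divisor: explicitly, take b = 393/gcd = 131 ≠ 0 (mod 393); then 360·131 = 47160 = 120·393, i.e. 360·131 ≡ 0 (mod 393). So 360 is a zero-divisor.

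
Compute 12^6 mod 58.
28

Use repeated squaring. Binary(6) = 110. Walk through the bits of the exponent 6 left-to-right: at each bit after the leading one, square the running value, then multiply by 12 if the bit is 1 (always reducing mod 58):
  bit 1 = 1 (leading): start with 12.
  bit 2 = 1: square 12^2 = 144 ≡ 28; bit is 1, so multiply 28·12 = 336 ≡ 46 (mod 58).
  bit 3 = 0: square 46^2 = 2116 ≡ 28 (mod 58).
Final value: 12^6 ≡ 28 (mod 58).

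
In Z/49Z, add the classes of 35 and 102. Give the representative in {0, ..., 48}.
39

Reduce the summands first: 102 ≡ 4 (mod 49), so 35 + 102 ≡ 35 + 4 (mod 49). 35 + 4 = 39; 39 = 0·49 + 39, so (35 + 102) mod 49 = 39.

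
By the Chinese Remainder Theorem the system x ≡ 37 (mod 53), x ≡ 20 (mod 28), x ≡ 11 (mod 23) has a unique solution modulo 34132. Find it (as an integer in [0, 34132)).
The moduli 53, 28, 23 are pairwise coprime, so by the CRT there is a unique solution mod 53·28·23 = 34132.
Solve by successive substitution. Start with x ≡ 37 (mod 53).
  Combine with x ≡ 20 (mod 28): write x = 37 + 53·t and require 37 + 53·t ≡ 20 (mod 28), i.e. 53·t ≡ 20 − 37 ≡ 11 (mod 28). Since 53^(−1) ≡ 9 (mod 28) (53 ≡ 25 (mod 28)), t ≡ 9·11 ≡ 15 (mod 28). So x ≡ 37 + 53·15 = 832 (mod 1484).
  Combine with x ≡ 11 (mod 23): write x = 832 + 1484·t and require 832 + 1484·t ≡ 11 (mod 23), i.e. 1484·t ≡ 11 − 832 ≡ 7 (mod 23). Since 1484^(−1) ≡ 2 (mod 23) (1484 ≡ 12 (mod 23)), t ≡ 2·7 ≡ 14 (mod 23). So x ≡ 832 + 1484·14 = 21608 (mod 34132).
Unique solution in [0, 34132): x = 21608.

Final answer: x ≡ 21608 (mod 34132); the representative in [0, 34132) is 21608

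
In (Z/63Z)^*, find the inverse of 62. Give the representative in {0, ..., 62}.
Apply the extended Euclidean algorithm to (63, 62), tracking rows (r, s, t) with s·63 + t·62 = r. Each division r_prev = q·r_cur + r_new produces the new row as (previous row) − q·(current row):
  row A: (63, 1, 0)   [1·63 + 0·62 = 63]
  row B: (62, 0, 1)   [0·63 + 1·62 = 62]
  63 = 1·62 + 1   → row C = row A − 1·row B = (1, 1, −1)   [check: 1·63 − 1·62 = 1]
  62 = 62·1 + 0   → remainder 0, stop. gcd = 1 (last nonzero row C).
The gcd is 1, so 62 is invertible mod 63. The last nonzero row gives 1·63 − 1·62 = 1, so t = −1. So 62^(−1) ≡ −1 ≡ 62 (mod 63). Verify: 62 · 62 = 3844 ≡ 1 (mod 63). ✓

Final answer: 62^(−1) ≡ 62 (mod 63)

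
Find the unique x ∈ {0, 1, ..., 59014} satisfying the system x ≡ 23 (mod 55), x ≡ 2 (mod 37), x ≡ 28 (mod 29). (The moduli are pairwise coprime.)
The moduli 55, 37, 29 are pairwise coprime, so by the CRT there is a unique solution mod 55·37·29 = 59015.
Solve by successive substitution. Start with x ≡ 23 (mod 55).
  Combine with x ≡ 2 (mod 37): write x = 23 + 55·t and require 23 + 55·t ≡ 2 (mod 37), i.e. 55·t ≡ 2 − 23 ≡ 16 (mod 37). Since 55^(−1) ≡ 35 (mod 37) (55 ≡ 18 (mod 37)), t ≡ 35·16 ≡ 5 (mod 37). So x ≡ 23 + 55·5 = 298 (mod 2035).
  Combine with x ≡ 28 (mod 29): write x = 298 + 2035·t and require 298 + 2035·t ≡ 28 (mod 29), i.e. 2035·t ≡ 28 − 298 ≡ 20 (mod 29). Since 2035^(−1) ≡ 6 (mod 29) (2035 ≡ 5 (mod 29)), t ≡ 6·20 ≡ 4 (mod 29). So x ≡ 298 + 2035·4 = 8438 (mod 59015).
Unique solution in [0, 59015): x = 8438.

Final answer: x ≡ 8438 (mod 59015); the representative in [0, 59015) is 8438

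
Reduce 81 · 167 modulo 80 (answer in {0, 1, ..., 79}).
Reduce the factors first: 81 ≡ 1, 167 ≡ 7 (mod 80), so 81 · 167 ≡ 1 · 7 (mod 80). 1 · 7 = 7. Dividing by 80: 7 = 0·80 + 7. So (81 · 167) mod 80 = 7.

Final answer: 7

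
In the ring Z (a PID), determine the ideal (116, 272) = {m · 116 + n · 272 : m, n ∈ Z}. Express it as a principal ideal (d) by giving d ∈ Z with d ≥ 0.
In the PID Z, (a, b) is generated by gcd(a, b). Compute gcd(272, 116) with the extended Euclidean algorithm, tracking rows (r, s, t) with s·272 + t·116 = r:
  row A: (272, 1, 0)   [1·272 + 0·116 = 272]
  row B: (116, 0, 1)   [0·272 + 1·116 = 116]
  272 = 2·116 + 40   → row C = row A − 2·row B = (40, 1, −2)   [check: 1·272 − 2·116 = 40]
  116 = 2·40 + 36   → row D = row B − 2·row C = (36, −2, 5)   [check: −2·272 + 5·116 = 36]
  40 = 1·36 + 4   → row E = row C − 1·row D = (4, 3, −7)   [check: 3·272 − 7·116 = 4]
  36 = 9·4 + 0   → remainder 0, stop. gcd = 4 (last nonzero row E).
So gcd(116, 272) = 4, with Bézout identity 3·272 − 7·116 = 4. Containment (⊇): the Bézout identity exhibits 4 as an element of (116, 272), giving (4) ⊆ (116, 272). Containment (⊆): since 4 | 116 and 4 | 272 (116 = 4·29, 272 = 4·68), every Z-linear combination of 116 and 272 is divisible by 4, so (116, 272) ⊆ (4). Therefore (116, 272) = (4), d = 4.

Final answer: (116, 272) = (4); d = 4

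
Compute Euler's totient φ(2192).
φ(2192) = 1088

φ is multiplicative, with φ(p^e) = p^e − p^(e−1). Factorise 2192 = 2^4 · 137. Then
  φ(2192) = (2^4 − 2^3) · (137 − 1) = 8 · 136 = 1088.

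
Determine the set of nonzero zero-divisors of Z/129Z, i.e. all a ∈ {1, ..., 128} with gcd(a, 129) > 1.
nonzero zero-divisors of Z/129Z = {3, 6, 9, 12, 15, 18, 21, 24, 27, 30, 33, 36, 39, 42, 43, 45, 48, 51, 54, 57, 60, 63, 66, 69, 72, 75, 78, 81, 84, 86, 87, 90, 93, 96, 99, 102, 105, 108, 111, 114, 117, 120, 123, 126}

An element a ∈ Z/129Z (with a ≠ 0) is a zero-divisor iff gcd(a, 129) > 1 (because a is a unit precisely when gcd(a, n) = 1, and in Z/nZ every nonzero, non-unit element is a zero-divisor). Scan a = 1, ..., 128 and keep those with gcd(a, 129) > 1:
  gcd(3, 129) = 3, gcd(6, 129) = 3, gcd(9, 129) = 3, gcd(12, 129) = 3, gcd(15, 129) = 3, gcd(18, 129) = 3, gcd(21, 129) = 3, gcd(24, 129) = 3, gcd(27, 129) = 3, gcd(30, 129) = 3, gcd(33, 129) = 3, gcd(36, 129) = 3, gcd(39, 129) = 3, gcd(42, 129) = 3, gcd(43, 129) = 43, gcd(45, 129) = 3, gcd(48, 129) = 3, gcd(51, 129) = 3, gcd(54, 129) = 3, gcd(57, 129) = 3, gcd(60, 129) = 3, gcd(63, 129) = 3, gcd(66, 129) = 3, gcd(69, 129) = 3, gcd(72, 129) = 3, gcd(75, 129) = 3, gcd(78, 129) = 3, gcd(81, 129) = 3, gcd(84, 129) = 3, gcd(86, 129) = 43, gcd(87, 129) = 3, gcd(90, 129) = 3, gcd(93, 129) = 3, gcd(96, 129) = 3, gcd(99, 129) = 3, gcd(102, 129) = 3, gcd(105, 129) = 3, gcd(108, 129) = 3, gcd(111, 129) = 3, gcd(114, 129) = 3, gcd(117, 129) = 3, gcd(120, 129) = 3, gcd(123, 129) = 3, gcd(126, 129) = 3.
All other a ∈ {1, ..., 128} have gcd(a, 129) = 1 and are units. So the nonzero zero-divisors are exactly the 44 values of a appearing in this scan.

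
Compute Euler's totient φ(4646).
φ(4646) = 2200

φ is multiplicative, with φ(p^e) = p^e − p^(e−1). Factorise 4646 = 2 · 23 · 101. Then
  φ(4646) = (2 − 1) · (23 − 1) · (101 − 1) = 1 · 22 · 100 = 2200.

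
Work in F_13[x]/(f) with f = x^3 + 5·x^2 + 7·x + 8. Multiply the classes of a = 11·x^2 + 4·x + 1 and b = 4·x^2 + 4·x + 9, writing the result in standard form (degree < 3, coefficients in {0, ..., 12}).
a · b ≡ 2·x + 2 (mod f(x))

Multiply as integer polynomials: a · b = 44·x^4 + 60·x^3 + 119·x^2 + 40·x + 9. Reducing coefficients mod 13: a · b ≡ 5·x^4 + 8·x^3 + 2·x^2 + x + 9. Now divide by f(x) = x^3 + 5·x^2 + 7·x + 8 in F_13[x], eliminating the leading term at each step:
  leading term 5·x^4: subtract (5·x)·f(x) = 5·x^4 + 12·x^3 + 9·x^2 + x, leaving 9·x^3 + 6·x^2 + 9 (coefficients mod 13)
  leading term 9·x^3: subtract (9)·f(x) = 9·x^3 + 6·x^2 + 11·x + 7, leaving 2·x + 2 (coefficients mod 13)
The degree is now < 3, so this is the remainder. Hence a · b ≡ 2·x + 2 in F_13[x]/(f).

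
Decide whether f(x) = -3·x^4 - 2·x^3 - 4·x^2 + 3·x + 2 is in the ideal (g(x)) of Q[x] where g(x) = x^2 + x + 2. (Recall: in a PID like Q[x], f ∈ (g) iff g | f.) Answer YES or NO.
YES

In Q[x] the ideal (g) consists of all multiples of g, so f ∈ (g) iff g | f, i.e. iff the remainder of f on division by g is 0. Divide f by g (g is monic, so eliminate the leading term of the running remainder at each step):
  leading term -3·x^4: subtract (-3·x^2)·g(x) = -3·x^4 - 3·x^3 - 6·x^2, leaving x^3 + 2·x^2 + 3·x + 2
  leading term x^3: subtract (x)·g(x) = x^3 + x^2 + 2·x, leaving x^2 + x + 2
  leading term x^2: subtract (1)·g(x) = x^2 + x + 2, leaving 0
The remainder is 0, so f(x) = g(x) · h(x) with h(x) = -3·x^2 + x + 1. Hence g | f, i.e. f ∈ (g).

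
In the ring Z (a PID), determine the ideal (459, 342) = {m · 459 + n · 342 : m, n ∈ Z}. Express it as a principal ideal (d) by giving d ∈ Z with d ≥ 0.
(459, 342) = (9); d = 9

In the PID Z, (a, b) is generated by gcd(a, b). Compute gcd(459, 342) with the extended Euclidean algorithm, tracking rows (r, s, t) with s·459 + t·342 = r:
  row A: (459, 1, 0)   [1·459 + 0·342 = 459]
  row B: (342, 0, 1)   [0·459 + 1·342 = 342]
  459 = 1·342 + 117   → row C = row A − 1·row B = (117, 1, −1)   [check: 1·459 − 1·342 = 117]
  342 = 2·117 + 108   → row D = row B − 2·row C = (108, −2, 3)   [check: −2·459 + 3·342 = 108]
  117 = 1·108 + 9   → row E = row C − 1·row D = (9, 3, −4)   [check: 3·459 − 4·342 = 9]
  108 = 12·9 + 0   → remainder 0, stop. gcd = 9 (last nonzero row E).
So gcd(459, 342) = 9, with Bézout identity 3·459 − 4·342 = 9. Containment (⊇): the Bézout identity exhibits 9 as an element of (459, 342), giving (9) ⊆ (459, 342). Containment (⊆): since 9 | 459 and 9 | 342 (459 = 9·51, 342 = 9·38), every Z-linear combination of 459 and 342 is divisible by 9, so (459, 342) ⊆ (9). Therefore (459, 342) = (9), d = 9.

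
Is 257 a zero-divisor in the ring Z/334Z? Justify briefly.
gcd(257, 334) = 1, so 257 is a unit in Z/334Z (it has a multiplicative inverse). A unit cannot be a zero-divisor: if 257·b ≡ 0 then multiplying both sides by 257^(−1) gives b ≡ 0. So 257 is not a zero-divisor.

Final answer: NO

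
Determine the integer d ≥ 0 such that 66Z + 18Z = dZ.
(66, 18) = (6); d = 6

In the PID Z, (a, b) is generated by gcd(a, b). Compute gcd(66, 18) with the extended Euclidean algorithm, tracking rows (r, s, t) with s·66 + t·18 = r:
  row A: (66, 1, 0)   [1·66 + 0·18 = 66]
  row B: (18, 0, 1)   [0·66 + 1·18 = 18]
  66 = 3·18 + 12   → row C = row A − 3·row B = (12, 1, −3)   [check: 1·66 − 3·18 = 12]
  18 = 1·12 + 6   → row D = row B − 1·row C = (6, −1, 4)   [check: −1·66 + 4·18 = 6]
  12 = 2·6 + 0   → remainder 0, stop. gcd = 6 (last nonzero row D).
So gcd(66, 18) = 6, with Bézout identity −1·66 + 4·18 = 6. Containment (⊇): the Bézout identity exhibits 6 as an element of (66, 18), giving (6) ⊆ (66, 18). Containment (⊆): since 6 | 66 and 6 | 18 (66 = 6·11, 18 = 6·3), every Z-linear combination of 66 and 18 is divisible by 6, so (66, 18) ⊆ (6). Therefore (66, 18) = (6), d = 6.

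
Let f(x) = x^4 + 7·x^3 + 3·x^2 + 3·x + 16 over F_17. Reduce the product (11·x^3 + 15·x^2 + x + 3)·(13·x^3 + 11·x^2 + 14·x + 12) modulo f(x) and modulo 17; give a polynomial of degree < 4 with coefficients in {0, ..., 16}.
a · b ≡ 4·x^3 + 10·x^2 + 14·x + 8 (mod f(x))

Multiply as integer polynomials: a · b = 143·x^6 + 316·x^5 + 332·x^4 + 392·x^3 + 227·x^2 + 54·x + 36. Reducing coefficients mod 17: a · b ≡ 7·x^6 + 10·x^5 + 9·x^4 + x^3 + 6·x^2 + 3·x + 2. Now divide by f(x) = x^4 + 7·x^3 + 3·x^2 + 3·x + 16 in F_17[x], eliminating the leading term at each step:
  leading term 7·x^6: subtract (7·x^2)·f(x) = 7·x^6 + 15·x^5 + 4·x^4 + 4·x^3 + 10·x^2, leaving 12·x^5 + 5·x^4 + 14·x^3 + 13·x^2 + 3·x + 2 (coefficients mod 17)
  leading term 12·x^5: subtract (12·x)·f(x) = 12·x^5 + 16·x^4 + 2·x^3 + 2·x^2 + 5·x, leaving 6·x^4 + 12·x^3 + 11·x^2 + 15·x + 2 (coefficients mod 17)
  leading term 6·x^4: subtract (6)·f(x) = 6·x^4 + 8·x^3 + x^2 + x + 11, leaving 4·x^3 + 10·x^2 + 14·x + 8 (coefficients mod 17)
The degree is now < 4, so this is the remainder. Hence a · b ≡ 4·x^3 + 10·x^2 + 14·x + 8 in F_17[x]/(f).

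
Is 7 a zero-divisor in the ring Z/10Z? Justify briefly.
NO

gcd(7, 10) = 1, so 7 is a unit in Z/10Z (it has a multiplicative inverse). A unit cannot be a zero-divisor: if 7·b ≡ 0 then multiplying both sides by 7^(−1) gives b ≡ 0. So 7 is not a zero-divisor.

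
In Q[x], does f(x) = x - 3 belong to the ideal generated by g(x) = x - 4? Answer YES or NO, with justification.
In Q[x] the ideal (g) consists of all multiples of g, so f ∈ (g) iff g | f, i.e. iff the remainder of f on division by g is 0. Divide f by g (g is monic, so eliminate the leading term of the running remainder at each step):
  leading term x: subtract (1)·g(x) = x - 4, leaving 1
The remainder r(x) = 1 ≠ 0 (and deg r < deg g), so g ∤ f, i.e. f ∉ (g).

Final answer: NO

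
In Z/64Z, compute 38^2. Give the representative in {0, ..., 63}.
Use repeated squaring. Binary(2) = 10. Walk through the bits of the exponent 2 left-to-right: at each bit after the leading one, square the running value, then multiply by 38 if the bit is 1 (always reducing mod 64):
  bit 1 = 1 (leading): start with 38.
  bit 2 = 0: square 38^2 = 1444 ≡ 36 (mod 64).
Final value: 38^2 ≡ 36 (mod 64).

Final answer: 36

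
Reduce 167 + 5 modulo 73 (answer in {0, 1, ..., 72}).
Reduce the summands first: 167 ≡ 21 (mod 73), so 167 + 5 ≡ 21 + 5 (mod 73). 21 + 5 = 26; 26 = 0·73 + 26, so (167 + 5) mod 73 = 26.

Final answer: 26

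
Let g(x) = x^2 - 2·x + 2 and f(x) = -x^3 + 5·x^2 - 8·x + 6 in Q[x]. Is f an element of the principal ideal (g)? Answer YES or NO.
YES

In Q[x] the ideal (g) consists of all multiples of g, so f ∈ (g) iff g | f, i.e. iff the remainder of f on division by g is 0. Divide f by g (g is monic, so eliminate the leading term of the running remainder at each step):
  leading term -x^3: subtract (-x)·g(x) = -x^3 + 2·x^2 - 2·x, leaving 3·x^2 - 6·x + 6
  leading term 3·x^2: subtract (3)·g(x) = 3·x^2 - 6·x + 6, leaving 0
The remainder is 0, so f(x) = g(x) · h(x) with h(x) = 3 - x. Hence g | f, i.e. f ∈ (g).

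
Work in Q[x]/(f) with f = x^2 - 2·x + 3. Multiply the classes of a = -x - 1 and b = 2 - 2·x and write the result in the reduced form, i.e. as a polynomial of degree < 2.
First multiply in Q[x] without reducing: a · b = 2·x^2 - 2. Now divide by f(x) = x^2 - 2·x + 3, eliminating the leading term at each step:
  leading term 2·x^2: subtract (2)·f(x) = 2·x^2 - 4·x + 6, leaving 4·x - 8
The degree is now < 2, so this is the remainder. Hence a · b ≡ 4·x - 8 in Q[x]/(f).

Final answer: a · b ≡ 4·x - 8 (mod f(x))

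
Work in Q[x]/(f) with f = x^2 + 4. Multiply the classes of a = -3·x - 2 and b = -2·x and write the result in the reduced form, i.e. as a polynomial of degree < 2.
First multiply in Q[x] without reducing: a · b = 6·x^2 + 4·x. Now divide by f(x) = x^2 + 4, eliminating the leading term at each step:
  leading term 6·x^2: subtract (6)·f(x) = 6·x^2 + 24, leaving 4·x - 24
The degree is now < 2, so this is the remainder. Hence a · b ≡ 4·x - 24 in Q[x]/(f).

Final answer: a · b ≡ 4·x - 24 (mod f(x))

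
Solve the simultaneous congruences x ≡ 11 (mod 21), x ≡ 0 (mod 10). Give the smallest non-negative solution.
x ≡ 200 (mod 210); the representative in [0, 210) is 200

The moduli 21, 10 are pairwise coprime, so by the CRT there is a unique solution mod 21·10 = 210.
Solve by successive substitution. Start with x ≡ 11 (mod 21).
  Combine with x ≡ 0 (mod 10): write x = 11 + 21·t and require 11 + 21·t ≡ 0 (mod 10), i.e. 21·t ≡ 0 − 11 ≡ 9 (mod 10). Since 21^(−1) ≡ 1 (mod 10) (21 ≡ 1 (mod 10)), t ≡ 1·9 ≡ 9 (mod 10). So x ≡ 11 + 21·9 = 200 (mod 210).
Unique solution in [0, 210): x = 200.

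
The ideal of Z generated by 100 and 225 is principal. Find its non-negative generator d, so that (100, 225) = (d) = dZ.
In the PID Z, (a, b) is generated by gcd(a, b). Compute gcd(225, 100) with the extended Euclidean algorithm, tracking rows (r, s, t) with s·225 + t·100 = r:
  row A: (225, 1, 0)   [1·225 + 0·100 = 225]
  row B: (100, 0, 1)   [0·225 + 1·100 = 100]
  225 = 2·100 + 25   → row C = row A − 2·row B = (25, 1, −2)   [check: 1·225 − 2·100 = 25]
  100 = 4·25 + 0   → remainder 0, stop. gcd = 25 (last nonzero row C).
So gcd(100, 225) = 25, with Bézout identity 1·225 − 2·100 = 25. Containment (⊇): the Bézout identity exhibits 25 as an element of (100, 225), giving (25) ⊆ (100, 225). Containment (⊆): since 25 | 100 and 25 | 225 (100 = 25·4, 225 = 25·9), every Z-linear combination of 100 and 225 is divisible by 25, so (100, 225) ⊆ (25). Therefore (100, 225) = (25), d = 25.

Final answer: (100, 225) = (25); d = 25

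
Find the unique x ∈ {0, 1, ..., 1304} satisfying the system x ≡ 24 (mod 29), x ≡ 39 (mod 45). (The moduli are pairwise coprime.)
The moduli 29, 45 are pairwise coprime, so by the CRT there is a unique solution mod 29·45 = 1305.
Solve by successive substitution. Start with x ≡ 24 (mod 29).
  Combine with x ≡ 39 (mod 45): write x = 24 + 29·t and require 24 + 29·t ≡ 39 (mod 45), i.e. 29·t ≡ 39 − 24 ≡ 15 (mod 45). Since 29^(−1) ≡ 14 (mod 45), t ≡ 14·15 ≡ 30 (mod 45). So x ≡ 24 + 29·30 = 894 (mod 1305).
Unique solution in [0, 1305): x = 894.

Final answer: x ≡ 894 (mod 1305); the representative in [0, 1305) is 894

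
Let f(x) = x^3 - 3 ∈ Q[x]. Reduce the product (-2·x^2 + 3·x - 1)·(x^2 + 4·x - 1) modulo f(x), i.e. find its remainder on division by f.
a · b ≡ 13·x^2 - 13·x - 14 (mod f(x))

First multiply in Q[x] without reducing: a · b = -2·x^4 - 5·x^3 + 13·x^2 - 7·x + 1. Now divide by f(x) = x^3 - 3, eliminating the leading term at each step:
  leading term -2·x^4: subtract (-2·x)·f(x) = -2·x^4 + 6·x, leaving -5·x^3 + 13·x^2 - 13·x + 1
  leading term -5·x^3: subtract (-5)·f(x) = 15 - 5·x^3, leaving 13·x^2 - 13·x - 14
The degree is now < 3, so this is the remainder. Hence a · b ≡ 13·x^2 - 13·x - 14 in Q[x]/(f).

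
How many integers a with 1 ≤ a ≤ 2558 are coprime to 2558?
The number of a ∈ {1, ..., 2558} with gcd(a, 2558) = 1 is by definition Euler's totient φ(2558). φ is multiplicative, with φ(p^e) = p^e − p^(e−1). Factorise 2558 = 2 · 1279. Then
  φ(2558) = (2 − 1) · (1279 − 1) = 1 · 1278 = 1278.
So there are 1278 such integers.

Final answer: 1278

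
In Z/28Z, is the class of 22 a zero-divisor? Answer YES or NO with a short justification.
gcd(22, 28) = 2 > 1, so 22 is not a unit in Z/28Z. In Z/nZ every nonzero non-unit is a zero-divisor: explicitly, take b = 28/gcd = 14 ≠ 0 (mod 28); then 22·14 = 308 = 11·28, i.e. 22·14 ≡ 0 (mod 28). So 22 is a zero-divisor.

Final answer: YES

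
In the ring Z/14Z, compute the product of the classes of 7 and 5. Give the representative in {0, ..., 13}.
Both factors are already reduced mod 14. 7 · 5 = 35. Dividing by 14: 35 = 2·14 + 7. So (7 · 5) mod 14 = 7.

Final answer: 7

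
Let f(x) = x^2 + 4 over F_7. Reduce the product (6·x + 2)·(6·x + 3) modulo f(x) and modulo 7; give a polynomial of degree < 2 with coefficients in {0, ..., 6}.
a · b ≡ 2·x + 2 (mod f(x))

Multiply as integer polynomials: a · b = 36·x^2 + 30·x + 6. Reducing coefficients mod 7: a · b ≡ x^2 + 2·x + 6. Now divide by f(x) = x^2 + 4 in F_7[x], eliminating the leading term at each step:
  leading term x^2: subtract (1)·f(x) = x^2 + 4, leaving 2·x + 2 (coefficients mod 7)
The degree is now < 2, so this is the remainder. Hence a · b ≡ 2·x + 2 in F_7[x]/(f).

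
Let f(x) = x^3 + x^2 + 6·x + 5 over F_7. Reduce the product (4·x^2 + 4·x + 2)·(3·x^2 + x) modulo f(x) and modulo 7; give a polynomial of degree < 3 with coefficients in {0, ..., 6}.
Multiply as integer polynomials: a · b = 12·x^4 + 16·x^3 + 10·x^2 + 2·x. Reducing coefficients mod 7: a · b ≡ 5·x^4 + 2·x^3 + 3·x^2 + 2·x. Now divide by f(x) = x^3 + x^2 + 6·x + 5 in F_7[x], eliminating the leading term at each step:
  leading term 5·x^4: subtract (5·x)·f(x) = 5·x^4 + 5·x^3 + 2·x^2 + 4·x, leaving 4·x^3 + x^2 + 5·x (coefficients mod 7)
  leading term 4·x^3: subtract (4)·f(x) = 4·x^3 + 4·x^2 + 3·x + 6, leaving 4·x^2 + 2·x + 1 (coefficients mod 7)
The degree is now < 3, so this is the remainder. Hence a · b ≡ 4·x^2 + 2·x + 1 in F_7[x]/(f).

Final answer: a · b ≡ 4·x^2 + 2·x + 1 (mod f(x))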